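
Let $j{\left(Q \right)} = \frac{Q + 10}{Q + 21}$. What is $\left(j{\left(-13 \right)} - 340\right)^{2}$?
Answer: $\frac{7414729}{64} \approx 1.1586 \cdot 10^{5}$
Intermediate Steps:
$j{\left(Q \right)} = \frac{10 + Q}{21 + Q}$
$\left(j{\left(-13 \right)} - 340\right)^{2} = \left(\frac{10 - 13}{21 - 13} - 340\right)^{2} = \left(\frac{1}{8} \left(-3\right) - 340\right)^{2} = \left(- \frac{3}{8} - 340\right)^{2} = \left(- \frac{2723}{8}\right)^{2} = \frac{7414729}{64}$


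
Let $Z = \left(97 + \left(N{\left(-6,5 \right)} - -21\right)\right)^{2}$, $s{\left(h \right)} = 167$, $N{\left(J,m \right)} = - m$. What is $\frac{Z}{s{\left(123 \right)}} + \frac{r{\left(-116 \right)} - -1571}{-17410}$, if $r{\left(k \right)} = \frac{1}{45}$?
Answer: $\frac{4996033409}{65418075} \approx 76.371$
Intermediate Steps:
$r{\left(k \right)} = \frac{1}{45}$
$Z = 12769$ ($Z = \left(97 - -16\right)^{2} = \left(97 + \left(-5 + 21\right)\right)^{2} = \left(97 + 16\right)^{2} = 113^{2} = 12769$)
$\frac{Z}{s{\left(123 \right)}} + \frac{r{\left(-116 \right)} - -1571}{-17410} = \frac{12769}{167} + \frac{\frac{1}{45} - -1571}{-17410} = 12769 \cdot \frac{1}{167} + \left(\frac{1}{45} + 1571\right) \left(- \frac{1}{17410}\right) = \frac{12769}{167} + \frac{70696}{45} \left(- \frac{1}{17410}\right) = \frac{12769}{167} - \frac{35348}{391725} = \frac{4996033409}{65418075}$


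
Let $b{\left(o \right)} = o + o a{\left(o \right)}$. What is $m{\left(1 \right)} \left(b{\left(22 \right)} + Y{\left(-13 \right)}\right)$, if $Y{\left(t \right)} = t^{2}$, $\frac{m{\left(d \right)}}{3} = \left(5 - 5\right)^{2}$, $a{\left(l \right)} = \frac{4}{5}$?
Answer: $0$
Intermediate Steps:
$a{\left(l \right)} = \frac{4}{5}$ ($a{\left(l \right)} = 4 \cdot \frac{1}{5} = \frac{4}{5}$)
$m{\left(d \right)} = 0$ ($m{\left(d \right)} = 3 \left(5 - 5\right)^{2} = 3 \cdot 0^{2} = 3 \cdot 0 = 0$)
$b{\left(o \right)} = \frac{9 o}{5}$ ($b{\left(o \right)} = o + o \frac{4}{5} = o + \frac{4 o}{5} = \frac{9 o}{5}$)
$m{\left(1 \right)} \left(b{\left(22 \right)} + Y{\left(-13 \right)}\right) = 0 \left(\frac{9}{5} \cdot 22 + \left(-13\right)^{2}\right) = 0 \left(\frac{198}{5} + 169\right) = 0 \cdot \frac{1043}{5} = 0$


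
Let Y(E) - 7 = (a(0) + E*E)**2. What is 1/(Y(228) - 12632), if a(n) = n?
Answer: 1/2702323631 ≈ 3.7005e-10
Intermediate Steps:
Y(E) = 7 + E**4 (Y(E) = 7 + (0 + E*E)**2 = 7 + (0 + E**2)**2 = 7 + (E**2)**2 = 7 + E**4)
1/(Y(228) - 12632) = 1/((7 + 228**4) - 12632) = 1/((7 + 2702336256) - 12632) = 1/(2702336263 - 12632) = 1/2702323631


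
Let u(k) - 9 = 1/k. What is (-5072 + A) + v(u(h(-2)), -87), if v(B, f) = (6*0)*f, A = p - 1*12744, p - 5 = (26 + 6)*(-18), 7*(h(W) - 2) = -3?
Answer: -18387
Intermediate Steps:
h(W) = 11/7 (h(W) = 2 + (⅐)*(-3) = 2 - 3/7 = 11/7)
u(k) = 9 + 1/k
p = -571 (p = 5 + (26 + 6)*(-18) = 5 + 32*(-18) = 5 - 576 = -571)
A = -13315 (A = -571 - 1*12744 = -571 - 12744 = -13315)
v(B, f) = 0 (v(B, f) = 0*f = 0)
(-5072 + A) + v(u(h(-2)), -87) = (-5072 - 13315) + 0 = -18387 + 0 = -18387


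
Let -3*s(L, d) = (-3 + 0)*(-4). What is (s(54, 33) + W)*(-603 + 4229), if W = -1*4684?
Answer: -16998688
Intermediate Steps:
W = -4684
s(L, d) = -4 (s(L, d) = -(-3 + 0)*(-4)/3 = -(-1)*(-4) = -⅓*12 = -4)
(s(54, 33) + W)*(-603 + 4229) = (-4 - 4684)*(-603 + 4229) = -4688*3626 = -16998688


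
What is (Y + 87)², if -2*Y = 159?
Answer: 225/4 ≈ 56.250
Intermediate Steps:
Y = -159/2 (Y = -½*159 = -159/2 ≈ -79.500)
(Y + 87)² = (-159/2 + 87)² = (15/2)² = 225/4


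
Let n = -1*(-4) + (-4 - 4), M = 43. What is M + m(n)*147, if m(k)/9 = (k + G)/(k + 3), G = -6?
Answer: 13273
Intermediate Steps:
n = -4 (n = 4 - 8 = -4)
m(k) = 9*(-6 + k)/(3 + k) (m(k) = 9*((k - 6)/(k + 3)) = 9*((-6 + k)/(3 + k)) = 9*(-6 + k)/(3 + k))
M + m(n)*147 = 43 + (9*(-6 - 4)/(3 - 4))*147 = 43 + (9*(-10)/(-1))*147 = 43 + (9*(-1)*(-10))*147 = 43 + 90*147 = 43 + 13230 = 13273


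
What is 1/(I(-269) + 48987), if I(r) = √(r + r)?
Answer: 48987/2399726707 - I*√538/2399726707 ≈ 2.0414e-5 - 9.6656e-9*I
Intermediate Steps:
I(r) = √2*√r (I(r) = √(2*r) = √2*√r)
1/(I(-269) + 48987) = 1/(√2*√(-269) + 48987) = 1/(√2*(I*√269) + 48987) = 1/(I*√538 + 48987) = 1/(48987 + I*√538)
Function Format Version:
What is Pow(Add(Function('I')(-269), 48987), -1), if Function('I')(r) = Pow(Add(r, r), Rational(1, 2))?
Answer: Add(Rational(48987, 2399726707), Mul(Rational(-1, 2399726707), I, Pow(538, Rational(1, 2)))) ≈ Add(2.0414e-5, Mul(-9.6656e-9, I))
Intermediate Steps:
Function('I')(r) = Mul(Pow(2, Rational(1, 2)), Pow(r, Rational(1, 2))) (Function('I')(r) = Pow(Mul(2, r), Rational(1, 2)) = Mul(Pow(2, Rational(1, 2)), Pow(r, Rational(1, 2))))
Pow(Add(Function('I')(-269), 48987), -1) = Pow(Add(Mul(Pow(2, Rational(1, 2)), Pow(-269, Rational(1, 2))), 48987), -1) = Pow(Add(Mul(Pow(2, Rational(1, 2)), Mul(I, Pow(269, Rational(1, 2)))), 48987), -1) = Pow(Add(Mul(I, Pow(538, Rational(1, 2))), 48987), -1) = Pow(Add(48987, Mul(I, Pow(538, Rational(1, 2)))), -1)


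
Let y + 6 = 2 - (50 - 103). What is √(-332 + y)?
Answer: I*√283 ≈ 16.823*I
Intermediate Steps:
y = 49 (y = -6 + (2 - (50 - 103)) = -6 + (2 - 1*(-53)) = -6 + (2 + 53) = -6 + 55 = 49)
√(-332 + y) = √(-332 + 49) = √(-283) = I*√283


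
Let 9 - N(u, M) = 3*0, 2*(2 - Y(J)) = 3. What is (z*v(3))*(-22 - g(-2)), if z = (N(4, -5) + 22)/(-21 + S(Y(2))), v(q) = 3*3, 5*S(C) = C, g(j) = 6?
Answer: 78120/209 ≈ 373.78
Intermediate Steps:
Y(J) = 1/2 (Y(J) = 2 - 1/2*3 = 2 - 3/2 = 1/2)
S(C) = C/5
N(u, M) = 9 (N(u, M) = 9 - 3*0 = 9 - 1*0 = 9 + 0 = 9)
v(q) = 9
z = -310/209 (z = (9 + 22)/(-21 + (1/5)*(1/2)) = 31/(-21 + 1/10) = 31/(-209/10) = 31*(-10/209) = -310/209 ≈ -1.4833)
(z*v(3))*(-22 - g(-2)) = (-310/209*9)*(-22 - 1*6) = -2790*(-22 - 6)/209 = -2790/209*(-28) = 78120/209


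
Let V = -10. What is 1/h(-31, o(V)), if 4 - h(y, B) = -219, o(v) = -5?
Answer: 1/223 ≈ 0.0044843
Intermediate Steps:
h(y, B) = 223 (h(y, B) = 4 - 1*(-219) = 4 + 219 = 223)
1/h(-31, o(V)) = 1/223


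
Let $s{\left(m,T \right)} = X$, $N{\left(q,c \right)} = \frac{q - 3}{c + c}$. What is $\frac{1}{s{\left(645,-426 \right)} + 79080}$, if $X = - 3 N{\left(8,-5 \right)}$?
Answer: $\frac{2}{158163} \approx 1.2645 \cdot 10^{-5}$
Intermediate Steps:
$N{\left(q,c \right)} = \frac{-3 + q}{2 c}$
$X = \frac{3}{2}$ ($X = - 3 \frac{-3 + 8}{2 \left(-5\right)} = - 3 \cdot \frac{1}{2} \left(- \frac{1}{5}\right) 5 = \left(-3\right) \left(- \frac{1}{2}\right) = \frac{3}{2} \approx 1.5$)
$s{\left(m,T \right)} = \frac{3}{2}$
$\frac{1}{s{\left(645,-426 \right)} + 79080} = \frac{1}{\frac{3}{2} + 79080} = \frac{1}{\frac{158163}{2}} = \frac{2}{158163}$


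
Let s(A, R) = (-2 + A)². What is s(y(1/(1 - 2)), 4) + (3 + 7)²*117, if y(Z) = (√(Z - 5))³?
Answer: 11488 + 24*I*√6 ≈ 11488.0 + 58.788*I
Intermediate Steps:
y(Z) = (-5 + Z)^(3/2) (y(Z) = (√(-5 + Z))³ = (-5 + Z)^(3/2))
s(y(1/(1 - 2)), 4) + (3 + 7)²*117 = (-2 + (-5 + 1/(1 - 2))^(3/2))² + (3 + 7)²*117 = (-2 + (-5 + 1/(-1))^(3/2))² + 10²*117 = (-2 + (-5 - 1)^(3/2))² + 100*117 = (-2 + (-6)^(3/2))² + 11700 = (-2 - 6*I*√6)² + 11700 = 11700 + (-2 - 6*I*√6)²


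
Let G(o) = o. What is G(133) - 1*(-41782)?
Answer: 41915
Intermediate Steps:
G(133) - 1*(-41782) = 133 - 1*(-41782) = 133 + 41782 = 41915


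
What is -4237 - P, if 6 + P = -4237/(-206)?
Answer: -875823/206 ≈ -4251.6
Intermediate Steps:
P = 3001/206 (P = -6 - 4237/(-206) = -6 - 4237*(-1/206) = -6 + 4237/206 = 3001/206 ≈ 14.568)
-4237 - P = -4237 - 1*3001/206 = -4237 - 3001/206 = -875823/206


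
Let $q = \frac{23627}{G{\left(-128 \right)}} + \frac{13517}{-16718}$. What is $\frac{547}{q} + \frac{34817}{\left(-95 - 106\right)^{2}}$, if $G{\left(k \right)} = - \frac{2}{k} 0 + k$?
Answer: $- \frac{16738829648467}{8014070875581} \approx -2.0887$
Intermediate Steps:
$G{\left(k \right)} = k$ ($G{\left(k \right)} = 0 + k = k$)
$q = - \frac{198363181}{1069952}$ ($q = \frac{23627}{-128} + \frac{13517}{-16718} = 23627 \left(- \frac{1}{128}\right) + 13517 \left(- \frac{1}{16718}\right) = - \frac{23627}{128} - \frac{13517}{16718} = - \frac{198363181}{1069952} \approx -185.39$)
$\frac{547}{q} + \frac{34817}{\left(-95 - 106\right)^{2}} = \frac{547}{- \frac{198363181}{1069952}} + \frac{34817}{\left(-95 - 106\right)^{2}} = 547 \left(- \frac{1069952}{198363181}\right) + \frac{34817}{\left(-201\right)^{2}} = - \frac{585263744}{198363181} + \frac{34817}{40401} = - \frac{16738829648467}{8014070875581}$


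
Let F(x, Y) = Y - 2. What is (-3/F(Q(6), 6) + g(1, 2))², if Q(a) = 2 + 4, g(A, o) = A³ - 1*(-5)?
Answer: 441/16 ≈ 27.563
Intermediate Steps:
g(A, o) = 5 + A³ (g(A, o) = A³ + 5 = 5 + A³)
Q(a) = 6
F(x, Y) = -2 + Y
(-3/F(Q(6), 6) + g(1, 2))² = (-3/(-2 + 6) + (5 + 1³))² = (-3/4 + (5 + 1))² = (-3*¼ + 6)² = (-¾ + 6)² = (21/4)² = 441/16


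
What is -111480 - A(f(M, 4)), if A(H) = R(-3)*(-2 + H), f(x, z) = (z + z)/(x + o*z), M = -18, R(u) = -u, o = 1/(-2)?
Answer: -557364/5 ≈ -1.1147e+5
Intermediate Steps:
o = -½ ≈ -0.50000
f(x, z) = 2*z/(x - z/2) (f(x, z) = (z + z)/(x - z/2) = (2*z)/(x - z/2) = 2*z/(x - z/2))
A(H) = -6 + 3*H (A(H) = (-1*(-3))*(-2 + H) = 3*(-2 + H) = -6 + 3*H)
-111480 - A(f(M, 4)) = -111480 - (-6 + 3*(4*4/(-1*4 + 2*(-18)))) = -111480 - (-6 + 3*(4*4/(-4 - 36))) = -111480 - (-6 + 3*(4*4/(-40))) = -111480 - (-6 + 3*(4*4*(-1/40))) = -111480 - (-6 + 3*(-⅖)) = -111480 - (-6 - 6/5) = -111480 - 1*(-36/5) = -111480 + 36/5 = -557364/5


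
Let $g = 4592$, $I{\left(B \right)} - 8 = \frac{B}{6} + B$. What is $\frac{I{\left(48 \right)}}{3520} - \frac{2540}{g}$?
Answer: $- \frac{33777}{63140} \approx -0.53495$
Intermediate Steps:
$I{\left(B \right)} = 8 + \frac{7 B}{6}$ ($I{\left(B \right)} = 8 + \left(\frac{B}{6} + B\right) = 8 + \frac{7 B}{6}$)
$\frac{I{\left(48 \right)}}{3520} - \frac{2540}{g} = \frac{8 + \frac{7}{6} \cdot 48}{3520} - \frac{2540}{4592} = \left(8 + 56\right) \frac{1}{3520} - \frac{635}{1148} = 64 \cdot \frac{1}{3520} - \frac{635}{1148} = \frac{1}{55} - \frac{635}{1148} = - \frac{33777}{63140}$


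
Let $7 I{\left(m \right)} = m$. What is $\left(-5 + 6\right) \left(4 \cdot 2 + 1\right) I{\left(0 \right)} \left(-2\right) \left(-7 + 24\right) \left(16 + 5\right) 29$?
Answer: $0$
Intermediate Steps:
$I{\left(m \right)} = \frac{m}{7}$
$\left(-5 + 6\right) \left(4 \cdot 2 + 1\right) I{\left(0 \right)} \left(-2\right) \left(-7 + 24\right) \left(16 + 5\right) 29 = \left(-5 + 6\right) \left(4 \cdot 2 + 1\right) \frac{1}{7} \cdot 0 \left(-2\right) \left(-7 + 24\right) \left(16 + 5\right) 29 = 1 \left(8 + 1\right) 0 \left(-2\right) 17 \cdot 21 \cdot 29 = 1 \cdot 9 \cdot 0 \left(-2\right) 357 \cdot 29 = 9 \cdot 0 \left(-2\right) 357 \cdot 29 = 0 \left(-2\right) 357 \cdot 29 = 0 \cdot 357 \cdot 29 = 0 \cdot 29 = 0$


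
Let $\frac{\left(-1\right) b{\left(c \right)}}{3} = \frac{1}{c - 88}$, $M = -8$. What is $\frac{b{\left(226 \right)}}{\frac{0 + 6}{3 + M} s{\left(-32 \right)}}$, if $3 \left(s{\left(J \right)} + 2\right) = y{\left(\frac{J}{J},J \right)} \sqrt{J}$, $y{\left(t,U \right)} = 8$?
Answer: $- \frac{15}{95864} - \frac{10 i \sqrt{2}}{11983} \approx -0.00015647 - 0.0011802 i$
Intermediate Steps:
$b{\left(c \right)} = - \frac{3}{-88 + c}$ ($b{\left(c \right)} = - \frac{3}{c - 88} = - \frac{3}{-88 + c}$)
$s{\left(J \right)} = -2 + \frac{8 \sqrt{J}}{3}$
$\frac{b{\left(226 \right)}}{\frac{0 + 6}{3 + M} s{\left(-32 \right)}} = \frac{\left(-3\right) \frac{1}{-88 + 226}}{\frac{0 + 6}{3 - 8} \left(-2 + \frac{8 \sqrt{-32}}{3}\right)} = \frac{\left(-3\right) \frac{1}{138}}{\frac{6}{-5} \left(-2 + \frac{8 \cdot 4 i \sqrt{2}}{3}\right)} = \frac{\left(-3\right) \frac{1}{138}}{6 \left(- \frac{1}{5}\right) \left(-2 + \frac{32 i \sqrt{2}}{3}\right)} = - \frac{1}{46 \left(- \frac{6 \left(-2 + \frac{32 i \sqrt{2}}{3}\right)}{5}\right)} = - \frac{1}{46 \left(\frac{12}{5} - \frac{64 i \sqrt{2}}{5}\right)}$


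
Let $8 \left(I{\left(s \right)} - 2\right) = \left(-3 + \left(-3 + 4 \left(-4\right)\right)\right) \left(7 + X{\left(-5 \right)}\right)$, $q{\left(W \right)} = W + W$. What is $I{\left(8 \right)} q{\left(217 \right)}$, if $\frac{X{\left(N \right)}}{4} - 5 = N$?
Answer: $- \frac{14973}{2} \approx -7486.5$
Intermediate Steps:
$q{\left(W \right)} = 2 W$
$X{\left(N \right)} = 20 + 4 N$
$I{\left(s \right)} = - \frac{69}{4}$ ($I{\left(s \right)} = 2 + \frac{\left(-3 + \left(-3 + 4 \left(-4\right)\right)\right) \left(7 + \left(20 + 4 \left(-5\right)\right)\right)}{8} = 2 + \frac{\left(-3 - 19\right) \left(7 + \left(20 - 20\right)\right)}{8} = 2 + \frac{\left(-3 - 19\right) \left(7 + 0\right)}{8} = 2 + \frac{\left(-22\right) 7}{8} = 2 + \frac{1}{8} \left(-154\right) = 2 - \frac{77}{4} = - \frac{69}{4}$)
$I{\left(8 \right)} q{\left(217 \right)} = - \frac{69 \cdot 2 \cdot 217}{4} = \left(- \frac{69}{4}\right) 434 = - \frac{14973}{2}$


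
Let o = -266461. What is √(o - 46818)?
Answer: I*√313279 ≈ 559.71*I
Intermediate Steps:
√(o - 46818) = √(-266461 - 46818) = √(-313279) = I*√313279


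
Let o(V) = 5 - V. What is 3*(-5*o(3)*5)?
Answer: -150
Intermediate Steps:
3*(-5*o(3)*5) = 3*(-5*(5 - 1*3)*5) = 3*(-5*(5 - 3)*5) = 3*(-5*2*5) = 3*(-10*5) = 3*(-50) = -150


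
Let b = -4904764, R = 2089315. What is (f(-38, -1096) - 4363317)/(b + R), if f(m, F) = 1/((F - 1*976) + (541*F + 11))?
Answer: 2596160525050/1675183708653 ≈ 1.5498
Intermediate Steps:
f(m, F) = 1/(-965 + 542*F) (f(m, F) = 1/((F - 976) + (11 + 541*F)) = 1/((-976 + F) + (11 + 541*F)) = 1/(-965 + 542*F))
(f(-38, -1096) - 4363317)/(b + R) = (1/(-965 + 542*(-1096)) - 4363317)/(-4904764 + 2089315) = (1/(-965 - 594032) - 4363317)/(-2815449) = (1/(-594997) - 4363317)*(-1/2815449) = (-1/594997 - 4363317)*(-1/2815449) = -2596160525050/594997*(-1/2815449) = 2596160525050/1675183708653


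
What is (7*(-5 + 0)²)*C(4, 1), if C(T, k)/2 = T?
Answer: 1400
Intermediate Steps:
C(T, k) = 2*T
(7*(-5 + 0)²)*C(4, 1) = (7*(-5 + 0)²)*(2*4) = (7*(-5)²)*8 = (7*25)*8 = 175*8 = 1400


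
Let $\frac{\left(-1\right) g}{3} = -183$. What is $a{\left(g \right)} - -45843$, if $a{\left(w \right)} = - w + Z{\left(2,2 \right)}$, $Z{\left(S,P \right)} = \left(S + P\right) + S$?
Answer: $45300$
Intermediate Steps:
$g = 549$ ($g = \left(-3\right) \left(-183\right) = 549$)
$Z{\left(S,P \right)} = P + 2 S$ ($Z{\left(S,P \right)} = \left(P + S\right) + S = P + 2 S$)
$a{\left(w \right)} = 6 - w$ ($a{\left(w \right)} = - w + \left(2 + 2 \cdot 2\right) = - w + \left(2 + 4\right) = - w + 6 = 6 - w$)
$a{\left(g \right)} - -45843 = \left(6 - 549\right) - -45843 = \left(6 - 549\right) + 45843 = -543 + 45843 = 45300$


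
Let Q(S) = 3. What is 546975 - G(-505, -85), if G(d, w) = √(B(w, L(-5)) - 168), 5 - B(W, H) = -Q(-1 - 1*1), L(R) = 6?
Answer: 546975 - 4*I*√10 ≈ 5.4698e+5 - 12.649*I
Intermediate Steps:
B(W, H) = 8 (B(W, H) = 5 - (-1)*3 = 5 - 1*(-3) = 5 + 3 = 8)
G(d, w) = 4*I*√10 (G(d, w) = √(8 - 168) = √(-160) = 4*I*√10)
546975 - G(-505, -85) = 546975 - 4*I*√10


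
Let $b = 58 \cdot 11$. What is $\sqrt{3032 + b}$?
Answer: $\sqrt{3670} \approx 60.581$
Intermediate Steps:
$b = 638$
$\sqrt{3032 + b} = \sqrt{3032 + 638} = \sqrt{3670}$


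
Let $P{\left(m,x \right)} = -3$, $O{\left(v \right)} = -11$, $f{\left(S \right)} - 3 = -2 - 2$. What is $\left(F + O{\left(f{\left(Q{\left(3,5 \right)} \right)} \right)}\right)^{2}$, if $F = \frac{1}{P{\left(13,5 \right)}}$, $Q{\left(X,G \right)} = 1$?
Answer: $\frac{1156}{9} \approx 128.44$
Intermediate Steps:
$f{\left(S \right)} = -1$ ($f{\left(S \right)} = 3 - 4 = -1$)
$F = - \frac{1}{3}$ ($F = \frac{1}{-3} = - \frac{1}{3} \approx -0.33333$)
$\left(F + O{\left(f{\left(Q{\left(3,5 \right)} \right)} \right)}\right)^{2} = \left(- \frac{1}{3} - 11\right)^{2} = \left(- \frac{34}{3}\right)^{2} = \frac{1156}{9}$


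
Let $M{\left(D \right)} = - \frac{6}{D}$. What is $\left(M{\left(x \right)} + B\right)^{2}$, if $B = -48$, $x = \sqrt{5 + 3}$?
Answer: $\frac{4617}{2} + 144 \sqrt{2} \approx 2512.1$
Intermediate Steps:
$x = 2 \sqrt{2}$ ($x = \sqrt{8} = 2 \sqrt{2} \approx 2.8284$)
$\left(M{\left(x \right)} + B\right)^{2} = \left(- \frac{6}{2 \sqrt{2}} - 48\right)^{2} = \left(- 6 \frac{\sqrt{2}}{4} - 48\right)^{2} = \left(- \frac{3 \sqrt{2}}{2} - 48\right)^{2} = \left(-48 - \frac{3 \sqrt{2}}{2}\right)^{2}$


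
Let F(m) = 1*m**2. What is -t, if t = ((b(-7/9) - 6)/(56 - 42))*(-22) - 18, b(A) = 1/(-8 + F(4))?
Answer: 491/56 ≈ 8.7679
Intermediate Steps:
F(m) = m**2
b(A) = 1/8 (b(A) = 1/(-8 + 4**2) = 1/(-8 + 16) = 1/8)
t = -491/56 (t = ((1/8 - 6)/(56 - 42))*(-22) - 18 = -47/8/14*(-22) - 18 = -47/8*1/14*(-22) - 18 = -47/112*(-22) - 18 = 517/56 - 18 = -491/56 ≈ -8.7679)
-t = -1*(-491/56) = 491/56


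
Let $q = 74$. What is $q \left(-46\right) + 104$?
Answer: $-3300$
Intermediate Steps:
$q \left(-46\right) + 104 = 74 \left(-46\right) + 104 = -3404 + 104 = -3300$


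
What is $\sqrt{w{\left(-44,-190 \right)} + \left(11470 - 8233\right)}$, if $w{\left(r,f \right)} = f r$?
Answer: $\sqrt{11597} \approx 107.69$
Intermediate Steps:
$\sqrt{w{\left(-44,-190 \right)} + \left(11470 - 8233\right)} = \sqrt{\left(-190\right) \left(-44\right) + \left(11470 - 8233\right)} = \sqrt{8360 + \left(11470 - 8233\right)} = \sqrt{8360 + 3237} = \sqrt{11597}$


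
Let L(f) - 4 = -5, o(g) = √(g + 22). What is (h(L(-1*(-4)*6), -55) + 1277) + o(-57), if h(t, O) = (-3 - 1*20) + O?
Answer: 1199 + I*√35 ≈ 1199.0 + 5.9161*I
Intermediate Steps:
o(g) = √(22 + g)
L(f) = -1 (L(f) = 4 - 5 = -1)
h(t, O) = -23 + O (h(t, O) = (-3 - 20) + O = -23 + O)
(h(L(-1*(-4)*6), -55) + 1277) + o(-57) = ((-23 - 55) + 1277) + √(22 - 57) = (-78 + 1277) + √(-35) = 1199 + I*√35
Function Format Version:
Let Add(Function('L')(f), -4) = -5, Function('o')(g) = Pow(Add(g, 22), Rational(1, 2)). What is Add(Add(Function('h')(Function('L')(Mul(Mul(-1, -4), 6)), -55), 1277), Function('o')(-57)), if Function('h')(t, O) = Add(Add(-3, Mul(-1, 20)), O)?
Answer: Add(1199, Mul(I, Pow(35, Rational(1, 2)))) ≈ Add(1199.0, Mul(5.9161, I))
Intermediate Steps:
Function('o')(g) = Pow(Add(22, g), Rational(1, 2))
Function('L')(f) = -1 (Function('L')(f) = Add(4, -5) = -1)
Function('h')(t, O) = Add(-23, O) (Function('h')(t, O) = Add(Add(-3, -20), O) = Add(-23, O))
Add(Add(Function('h')(Function('L')(Mul(Mul(-1, -4), 6)), -55), 1277), Function('o')(-57)) = Add(Add(Add(-23, -55), 1277), Pow(Add(22, -57), Rational(1, 2))) = Add(Add(-78, 1277), Pow(-35, Rational(1, 2))) = Add(1199, Mul(I, Pow(35, Rational(1, 2))))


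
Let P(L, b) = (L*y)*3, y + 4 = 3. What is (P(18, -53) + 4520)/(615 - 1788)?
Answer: -4466/1173 ≈ -3.8073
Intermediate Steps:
y = -1 (y = -4 + 3 = -1)
P(L, b) = -3*L (P(L, b) = (L*(-1))*3 = -L*3 = -3*L)
(P(18, -53) + 4520)/(615 - 1788) = (-3*18 + 4520)/(615 - 1788) = (-54 + 4520)/(-1173) = 4466*(-1/1173) = -4466/1173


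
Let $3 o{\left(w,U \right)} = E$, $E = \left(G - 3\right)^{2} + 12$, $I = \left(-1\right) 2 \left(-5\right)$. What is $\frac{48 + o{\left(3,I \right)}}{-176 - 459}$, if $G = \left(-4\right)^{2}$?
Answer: $- \frac{65}{381} \approx -0.1706$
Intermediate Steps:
$G = 16$
$I = 10$ ($I = \left(-2\right) \left(-5\right) = 10$)
$E = 181$ ($E = \left(16 - 3\right)^{2} + 12 = 13^{2} + 12 = 169 + 12 = 181$)
$o{\left(w,U \right)} = \frac{181}{3}$ ($o{\left(w,U \right)} = \frac{1}{3} \cdot 181 = \frac{181}{3}$)
$\frac{48 + o{\left(3,I \right)}}{-176 - 459} = \frac{48 + \frac{181}{3}}{-176 - 459} = \frac{1}{-635} \cdot \frac{325}{3} = \left(- \frac{1}{635}\right) \frac{325}{3} = - \frac{65}{381}$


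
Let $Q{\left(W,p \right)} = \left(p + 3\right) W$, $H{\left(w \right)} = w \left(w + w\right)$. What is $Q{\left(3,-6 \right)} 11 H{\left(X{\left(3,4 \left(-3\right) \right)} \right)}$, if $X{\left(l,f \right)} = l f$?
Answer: $-256608$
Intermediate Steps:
$X{\left(l,f \right)} = f l$
$H{\left(w \right)} = 2 w^{2}$ ($H{\left(w \right)} = w 2 w = 2 w^{2}$)
$Q{\left(W,p \right)} = W \left(3 + p\right)$ ($Q{\left(W,p \right)} = \left(3 + p\right) W = W \left(3 + p\right)$)
$Q{\left(3,-6 \right)} 11 H{\left(X{\left(3,4 \left(-3\right) \right)} \right)} = 3 \left(3 - 6\right) 11 \cdot 2 \left(4 \left(-3\right) 3\right)^{2} = 3 \left(-3\right) 11 \cdot 2 \left(\left(-12\right) 3\right)^{2} = - 9 \cdot 11 \cdot 2 \left(-36\right)^{2} = - 9 \cdot 11 \cdot 2 \cdot 1296 = - 9 \cdot 11 \cdot 2592 = \left(-9\right) 28512 = -256608$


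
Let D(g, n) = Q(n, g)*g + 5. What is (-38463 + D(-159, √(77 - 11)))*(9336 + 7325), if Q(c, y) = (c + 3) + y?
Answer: -227489294 - 2649099*√66 ≈ -2.4901e+8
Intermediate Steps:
Q(c, y) = 3 + c + y (Q(c, y) = (3 + c) + y = 3 + c + y)
D(g, n) = 5 + g*(3 + g + n) (D(g, n) = (3 + n + g)*g + 5 = (3 + g + n)*g + 5 = g*(3 + g + n) + 5 = 5 + g*(3 + g + n))
(-38463 + D(-159, √(77 - 11)))*(9336 + 7325) = (-38463 + (5 - 159*(3 - 159 + √(77 - 11))))*(9336 + 7325) = (-38463 + (5 - 159*(3 - 159 + √66)))*16661 = (-38463 + (5 - 159*(-156 + √66)))*16661 = (-38463 + (5 + (24804 - 159*√66)))*16661 = (-38463 + (24809 - 159*√66))*16661 = (-13654 - 159*√66)*16661 = -227489294 - 2649099*√66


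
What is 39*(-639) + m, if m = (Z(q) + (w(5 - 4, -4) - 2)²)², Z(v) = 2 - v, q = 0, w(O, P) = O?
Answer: -24912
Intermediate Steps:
m = 9 (m = ((2 - 1*0) + ((5 - 4) - 2)²)² = ((2 + 0) + (1 - 2)²)² = (2 + (-1)²)² = (2 + 1)² = 3² = 9)
39*(-639) + m = 39*(-639) + 9 = -24921 + 9 = -24912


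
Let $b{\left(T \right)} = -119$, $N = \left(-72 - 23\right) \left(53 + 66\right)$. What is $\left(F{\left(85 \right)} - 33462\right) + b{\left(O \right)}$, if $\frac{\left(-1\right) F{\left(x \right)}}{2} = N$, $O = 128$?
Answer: $-10971$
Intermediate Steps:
$N = -11305$ ($N = \left(-95\right) 119 = -11305$)
$F{\left(x \right)} = 22610$ ($F{\left(x \right)} = \left(-2\right) \left(-11305\right) = 22610$)
$\left(F{\left(85 \right)} - 33462\right) + b{\left(O \right)} = \left(22610 - 33462\right) - 119 = -10852 - 119 = -10971$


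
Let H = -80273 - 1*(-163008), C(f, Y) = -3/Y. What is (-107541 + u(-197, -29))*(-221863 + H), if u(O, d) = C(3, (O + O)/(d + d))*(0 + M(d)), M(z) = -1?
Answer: 2947494852720/197 ≈ 1.4962e+10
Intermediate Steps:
u(O, d) = 3*d/O (u(O, d) = (-3*(d + d)/(O + O))*(0 - 1) = -3*d/O*(-1) = 3*d/O)
H = 82735 (H = -80273 + 163008 = 82735)
(-107541 + u(-197, -29))*(-221863 + H) = (-107541 + 3*(-29)/(-197))*(-221863 + 82735) = (-107541 + 3*(-29)*(-1/197))*(-139128) = (-107541 + 87/197)*(-139128) = -21185490/197*(-139128) = 2947494852720/197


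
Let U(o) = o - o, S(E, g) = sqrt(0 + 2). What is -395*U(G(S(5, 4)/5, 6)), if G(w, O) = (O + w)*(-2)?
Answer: 0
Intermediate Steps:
S(E, g) = sqrt(2)
G(w, O) = -2*O - 2*w
U(o) = 0
-395*U(G(S(5, 4)/5, 6)) = -395*0 = 0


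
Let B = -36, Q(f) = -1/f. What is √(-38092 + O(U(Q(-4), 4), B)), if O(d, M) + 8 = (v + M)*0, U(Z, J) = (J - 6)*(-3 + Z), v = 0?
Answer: 10*I*√381 ≈ 195.19*I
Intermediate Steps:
U(Z, J) = (-6 + J)*(-3 + Z)
O(d, M) = -8 (O(d, M) = -8 + (0 + M)*0 = -8 + M*0 = -8 + 0 = -8)
√(-38092 + O(U(Q(-4), 4), B)) = √(-38092 - 8) = √(-38100) = 10*I*√381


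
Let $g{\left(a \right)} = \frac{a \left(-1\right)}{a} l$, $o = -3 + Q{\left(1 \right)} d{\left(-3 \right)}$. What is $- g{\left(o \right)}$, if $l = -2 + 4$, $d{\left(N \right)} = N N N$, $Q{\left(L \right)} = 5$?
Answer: $2$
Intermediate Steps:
$d{\left(N \right)} = N^{3}$ ($d{\left(N \right)} = N^{2} N = N^{3}$)
$l = 2$
$o = -138$ ($o = -3 + 5 \left(-3\right)^{3} = -3 + 5 \left(-27\right) = -3 - 135 = -138$)
$g{\left(a \right)} = -2$ ($g{\left(a \right)} = \frac{a \left(-1\right)}{a} 2 = \frac{\left(-1\right) a}{a} 2 = \left(-1\right) 2 = -2$)
$- g{\left(o \right)} = \left(-1\right) \left(-2\right) = 2$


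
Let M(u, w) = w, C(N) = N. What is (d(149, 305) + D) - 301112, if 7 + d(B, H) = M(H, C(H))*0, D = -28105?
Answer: -329224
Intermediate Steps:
d(B, H) = -7 (d(B, H) = -7 + H*0 = -7 + 0 = -7)
(d(149, 305) + D) - 301112 = (-7 - 28105) - 301112 = -28112 - 301112 = -329224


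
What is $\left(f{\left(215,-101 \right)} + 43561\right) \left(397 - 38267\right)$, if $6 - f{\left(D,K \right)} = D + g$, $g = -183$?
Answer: $-1648670450$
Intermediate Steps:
$f{\left(D,K \right)} = 189 - D$ ($f{\left(D,K \right)} = 6 - \left(D - 183\right) = 6 - \left(-183 + D\right) = 189 - D$)
$\left(f{\left(215,-101 \right)} + 43561\right) \left(397 - 38267\right) = \left(\left(189 - 215\right) + 43561\right) \left(397 - 38267\right) = \left(\left(189 - 215\right) + 43561\right) \left(-37870\right) = \left(-26 + 43561\right) \left(-37870\right) = 43535 \left(-37870\right) = -1648670450$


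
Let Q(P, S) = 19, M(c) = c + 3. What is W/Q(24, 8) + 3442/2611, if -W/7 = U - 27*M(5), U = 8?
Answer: 3867014/49609 ≈ 77.950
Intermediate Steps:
M(c) = 3 + c
W = 1456 (W = -7*(8 - 27*(3 + 5)) = -7*(8 - 27*8) = -7*(8 - 216) = -7*(-208) = 1456)
W/Q(24, 8) + 3442/2611 = 1456/19 + 3442/2611 = 3867014/49609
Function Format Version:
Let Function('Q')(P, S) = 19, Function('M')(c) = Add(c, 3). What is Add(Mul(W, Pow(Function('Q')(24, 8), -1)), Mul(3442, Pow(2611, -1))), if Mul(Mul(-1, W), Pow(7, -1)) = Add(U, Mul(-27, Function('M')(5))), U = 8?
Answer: Rational(3867014, 49609) ≈ 77.950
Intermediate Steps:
Function('M')(c) = Add(3, c)
W = 1456 (W = Mul(-7, Add(8, Mul(-27, Add(3, 5)))) = Mul(-7, Add(8, Mul(-27, 8))) = Mul(-7, Add(8, -216)) = Mul(-7, -208) = 1456)
Add(Mul(W, Pow(Function('Q')(24, 8), -1)), Mul(3442, Pow(2611, -1))) = Add(Mul(1456, Pow(19, -1)), Mul(3442, Pow(2611, -1))) = Add(Mul(1456, Rational(1, 19)), Mul(3442, Rational(1, 2611))) = Add(Rational(1456, 19), Rational(3442, 2611)) = Rational(3867014, 49609)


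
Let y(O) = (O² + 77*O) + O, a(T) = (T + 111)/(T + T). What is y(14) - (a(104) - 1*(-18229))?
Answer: -3523943/208 ≈ -16942.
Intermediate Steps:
a(T) = (111 + T)/(2*T) (a(T) = (111 + T)/((2*T)) = (111 + T)*(1/(2*T)) = (111 + T)/(2*T))
y(O) = O² + 78*O
y(14) - (a(104) - 1*(-18229)) = 14*(78 + 14) - ((½)*(111 + 104)/104 - 1*(-18229)) = 14*92 - ((½)*(1/104)*215 + 18229) = 1288 - (215/208 + 18229) = 1288 - 1*3791847/208 = 1288 - 3791847/208 = -3523943/208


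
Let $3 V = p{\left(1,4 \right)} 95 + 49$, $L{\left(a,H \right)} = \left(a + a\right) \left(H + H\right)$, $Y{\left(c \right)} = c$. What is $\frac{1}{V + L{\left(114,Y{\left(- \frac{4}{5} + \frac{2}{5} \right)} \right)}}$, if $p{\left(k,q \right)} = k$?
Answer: $- \frac{5}{672} \approx -0.0074405$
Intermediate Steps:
$L{\left(a,H \right)} = 4 H a$ ($L{\left(a,H \right)} = 2 a 2 H = 4 H a$)
$V = 48$ ($V = \frac{1 \cdot 95 + 49}{3} = \frac{95 + 49}{3} = \frac{1}{3} \cdot 144 = 48$)
$\frac{1}{V + L{\left(114,Y{\left(- \frac{4}{5} + \frac{2}{5} \right)} \right)}} = \frac{1}{48 + 4 \left(- \frac{4}{5} + \frac{2}{5}\right) 114} = \frac{1}{48 + 4 \left(- \frac{2}{5}\right) 114} = \frac{1}{48 - \frac{912}{5}} = \frac{1}{- \frac{672}{5}} = - \frac{5}{672}$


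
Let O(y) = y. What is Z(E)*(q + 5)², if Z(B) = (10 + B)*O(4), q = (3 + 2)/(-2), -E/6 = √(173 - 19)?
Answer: 250 - 150*√154 ≈ -1611.5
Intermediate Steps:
E = -6*√154 (E = -6*√(173 - 19) = -6*√154 ≈ -74.458)
q = -5/2 (q = 5*(-½) = -5/2 ≈ -2.5000)
Z(B) = 40 + 4*B (Z(B) = (10 + B)*4 = 40 + 4*B)
Z(E)*(q + 5)² = (40 + 4*(-6*√154))*(-5/2 + 5)² = (40 - 24*√154)*(5/2)² = (40 - 24*√154)*(25/4) = 250 - 150*√154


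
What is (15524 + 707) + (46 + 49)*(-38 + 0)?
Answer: 12621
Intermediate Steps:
(15524 + 707) + (46 + 49)*(-38 + 0) = 16231 + 95*(-38) = 16231 - 3610 = 12621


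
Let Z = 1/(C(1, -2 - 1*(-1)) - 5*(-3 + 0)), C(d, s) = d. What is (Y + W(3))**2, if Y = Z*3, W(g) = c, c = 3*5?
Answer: 59049/256 ≈ 230.66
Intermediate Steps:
c = 15
W(g) = 15
Z = 1/16 (Z = 1/(1 - 5*(-3 + 0)) = 1/(1 - 5*(-3)) = 1/(1 + 15) = 1/16 ≈ 0.062500)
Y = 3/16 (Y = (1/16)*3 = 3/16 ≈ 0.18750)
(Y + W(3))**2 = (3/16 + 15)**2 = (243/16)**2 = 59049/256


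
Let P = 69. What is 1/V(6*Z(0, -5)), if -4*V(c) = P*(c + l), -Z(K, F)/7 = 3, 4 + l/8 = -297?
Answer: 2/87423 ≈ 2.2877e-5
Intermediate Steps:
l = -2408 (l = -32 + 8*(-297) = -32 - 2376 = -2408)
Z(K, F) = -21 (Z(K, F) = -7*3 = -21)
V(c) = 41538 - 69*c/4 (V(c) = -69*(c - 2408)/4 = -69*(-2408 + c)/4 = -(-166152 + 69*c)/4 = 41538 - 69*c/4)
1/V(6*Z(0, -5)) = 1/(41538 - 207*(-21)/2) = 1/(41538 - 69/4*(-126)) = 1/(41538 + 4347/2) = 1/(87423/2) = 2/87423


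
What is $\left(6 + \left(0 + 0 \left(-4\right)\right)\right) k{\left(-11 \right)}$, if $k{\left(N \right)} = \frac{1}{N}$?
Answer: $- \frac{6}{11} \approx -0.54545$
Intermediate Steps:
$\left(6 + \left(0 + 0 \left(-4\right)\right)\right) k{\left(-11 \right)} = \frac{6 + \left(0 + 0 \left(-4\right)\right)}{-11} = \left(6 + \left(0 + 0\right)\right) \left(- \frac{1}{11}\right) = \left(6 + 0\right) \left(- \frac{1}{11}\right) = 6 \left(- \frac{1}{11}\right) = - \frac{6}{11}$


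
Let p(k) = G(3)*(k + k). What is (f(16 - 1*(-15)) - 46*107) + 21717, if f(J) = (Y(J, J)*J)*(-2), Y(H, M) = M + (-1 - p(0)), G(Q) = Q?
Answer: 14935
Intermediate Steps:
p(k) = 6*k (p(k) = 3*(k + k) = 3*(2*k) = 6*k)
Y(H, M) = -1 + M (Y(H, M) = M + (-1 - 6*0) = M + (-1 - 1*0) = M + (-1 + 0) = M - 1 = -1 + M)
f(J) = -2*J*(-1 + J) (f(J) = ((-1 + J)*J)*(-2) = (J*(-1 + J))*(-2) = -2*J*(-1 + J))
(f(16 - 1*(-15)) - 46*107) + 21717 = (2*(16 - 1*(-15))*(1 - (16 - 1*(-15))) - 46*107) + 21717 = (2*(16 + 15)*(1 - (16 + 15)) - 4922) + 21717 = (2*31*(1 - 1*31) - 4922) + 21717 = (2*31*(1 - 31) - 4922) + 21717 = (2*31*(-30) - 4922) + 21717 = (-1860 - 4922) + 21717 = -6782 + 21717 = 14935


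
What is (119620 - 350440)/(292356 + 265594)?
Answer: -23082/55795 ≈ -0.41369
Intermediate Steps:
(119620 - 350440)/(292356 + 265594) = -230820/557950 = -230820*1/557950 = -23082/55795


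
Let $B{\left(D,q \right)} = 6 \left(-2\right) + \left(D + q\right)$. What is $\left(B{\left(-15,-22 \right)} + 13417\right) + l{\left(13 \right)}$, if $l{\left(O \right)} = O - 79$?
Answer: $13302$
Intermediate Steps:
$B{\left(D,q \right)} = -12 + D + q$ ($B{\left(D,q \right)} = -12 + \left(D + q\right) = -12 + D + q$)
$l{\left(O \right)} = -79 + O$ ($l{\left(O \right)} = O - 79 = -79 + O$)
$\left(B{\left(-15,-22 \right)} + 13417\right) + l{\left(13 \right)} = \left(\left(-12 - 15 - 22\right) + 13417\right) + \left(-79 + 13\right) = \left(-49 + 13417\right) - 66 = 13368 - 66 = 13302$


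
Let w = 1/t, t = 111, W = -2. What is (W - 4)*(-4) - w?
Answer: 2663/111 ≈ 23.991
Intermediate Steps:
w = 1/111 ≈ 0.0090090
(W - 4)*(-4) - w = (-2 - 4)*(-4) - 1*1/111 = -6*(-4) - 1/111 = 24 - 1/111 = 2663/111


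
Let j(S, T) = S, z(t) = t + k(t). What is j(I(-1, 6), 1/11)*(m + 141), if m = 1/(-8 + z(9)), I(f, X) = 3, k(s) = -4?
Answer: 422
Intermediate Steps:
z(t) = -4 + t (z(t) = t - 4 = -4 + t)
m = -⅓ (m = 1/(-8 + (-4 + 9)) = 1/(-8 + 5) = 1/(-3) = -⅓ ≈ -0.33333)
j(I(-1, 6), 1/11)*(m + 141) = 3*(-⅓ + 141) = 3*(422/3) = 422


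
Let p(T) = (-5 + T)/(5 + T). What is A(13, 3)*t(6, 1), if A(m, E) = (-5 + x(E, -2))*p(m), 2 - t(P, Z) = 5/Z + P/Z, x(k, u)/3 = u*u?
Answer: -28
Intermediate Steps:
x(k, u) = 3*u**2 (x(k, u) = 3*(u*u) = 3*u**2)
p(T) = (-5 + T)/(5 + T)
t(P, Z) = 2 - 5/Z - P/Z (t(P, Z) = 2 - (5/Z + P/Z) = 2 + (-5/Z - P/Z) = 2 - 5/Z - P/Z)
A(m, E) = 7*(-5 + m)/(5 + m) (A(m, E) = (-5 + 3*(-2)**2)*((-5 + m)/(5 + m)) = (-5 + 3*4)*((-5 + m)/(5 + m)) = (-5 + 12)*((-5 + m)/(5 + m)) = 7*((-5 + m)/(5 + m)) = 7*(-5 + m)/(5 + m))
A(13, 3)*t(6, 1) = (7*(-5 + 13)/(5 + 13))*((-5 - 1*6 + 2*1)/1) = (7*8/18)*(1*(-5 - 6 + 2)) = (7*(1/18)*8)*(1*(-9)) = (28/9)*(-9) = -28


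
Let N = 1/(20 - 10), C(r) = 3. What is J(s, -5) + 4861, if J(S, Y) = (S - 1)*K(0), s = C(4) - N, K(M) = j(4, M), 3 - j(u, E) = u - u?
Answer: 48667/10 ≈ 4866.7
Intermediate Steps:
j(u, E) = 3 (j(u, E) = 3 - (u - u) = 3 - 1*0 = 3 + 0 = 3)
K(M) = 3
N = 1/10 ≈ 0.10000
s = 29/10 (s = 3 - 1*1/10 = 3 - 1/10 = 29/10 ≈ 2.9000)
J(S, Y) = -3 + 3*S (J(S, Y) = (S - 1)*3 = (-1 + S)*3 = -3 + 3*S)
J(s, -5) + 4861 = (-3 + 3*(29/10)) + 4861 = (-3 + 87/10) + 4861 = 57/10 + 4861 = 48667/10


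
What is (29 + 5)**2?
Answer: 1156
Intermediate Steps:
(29 + 5)**2 = 34**2 = 1156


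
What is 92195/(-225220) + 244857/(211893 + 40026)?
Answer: 2128068089/3782479812 ≈ 0.56261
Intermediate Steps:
92195/(-225220) + 244857/(211893 + 40026) = 92195*(-1/225220) + 244857/251919 = -18439/45044 + 244857*(1/251919) = -18439/45044 + 81619/83973 = 2128068089/3782479812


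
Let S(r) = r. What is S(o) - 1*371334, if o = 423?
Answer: -370911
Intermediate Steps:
S(o) - 1*371334 = 423 - 1*371334 = 423 - 371334 = -370911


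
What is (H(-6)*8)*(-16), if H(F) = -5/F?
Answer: -320/3 ≈ -106.67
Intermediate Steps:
(H(-6)*8)*(-16) = (-5/(-6)*8)*(-16) = (-5*(-⅙)*8)*(-16) = ((⅚)*8)*(-16) = (20/3)*(-16) = -320/3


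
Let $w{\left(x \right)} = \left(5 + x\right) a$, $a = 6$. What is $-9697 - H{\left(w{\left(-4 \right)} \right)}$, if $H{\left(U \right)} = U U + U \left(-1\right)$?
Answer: $-9727$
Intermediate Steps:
$w{\left(x \right)} = 30 + 6 x$ ($w{\left(x \right)} = \left(5 + x\right) 6 = 30 + 6 x$)
$H{\left(U \right)} = U^{2} - U$
$-9697 - H{\left(w{\left(-4 \right)} \right)} = -9697 - \left(30 + 6 \left(-4\right)\right) \left(-1 + \left(30 + 6 \left(-4\right)\right)\right) = -9697 - \left(30 - 24\right) \left(-1 + \left(30 - 24\right)\right) = -9697 - 6 \left(-1 + 6\right) = -9697 - 6 \cdot 5 = -9697 - 30 = -9727$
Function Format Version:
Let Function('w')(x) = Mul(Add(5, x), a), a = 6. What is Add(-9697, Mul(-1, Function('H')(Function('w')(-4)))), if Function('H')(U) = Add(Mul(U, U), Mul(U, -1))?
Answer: -9727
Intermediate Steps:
Function('w')(x) = Add(30, Mul(6, x)) (Function('w')(x) = Mul(Add(5, x), 6) = Add(30, Mul(6, x)))
Function('H')(U) = Add(Pow(U, 2), Mul(-1, U))
Add(-9697, Mul(-1, Function('H')(Function('w')(-4)))) = Add(-9697, Mul(-1, Mul(Add(30, Mul(6, -4)), Add(-1, Add(30, Mul(6, -4)))))) = Add(-9697, Mul(-1, Mul(Add(30, -24), Add(-1, Add(30, -24))))) = Add(-9697, Mul(-1, Mul(6, Add(-1, 6)))) = Add(-9697, Mul(-1, Mul(6, 5))) = Add(-9697, Mul(-1, 30)) = Add(-9697, -30) = -9727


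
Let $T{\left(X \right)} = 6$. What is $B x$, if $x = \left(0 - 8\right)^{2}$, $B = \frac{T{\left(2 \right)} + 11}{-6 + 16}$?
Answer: $\frac{544}{5} \approx 108.8$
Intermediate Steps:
$B = \frac{17}{10}$ ($B = \frac{6 + 11}{-6 + 16} = \frac{17}{10} \approx 1.7$)
$x = 64$ ($x = \left(-8\right)^{2} = 64$)
$B x = \frac{17}{10} \cdot 64 = \frac{544}{5}$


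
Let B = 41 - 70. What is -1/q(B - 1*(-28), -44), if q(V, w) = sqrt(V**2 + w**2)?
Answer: -sqrt(1937)/1937 ≈ -0.022721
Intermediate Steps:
B = -29
-1/q(B - 1*(-28), -44) = -1/(sqrt((-29 - 1*(-28))**2 + (-44)**2)) = -1/(sqrt((-29 + 28)**2 + 1936)) = -1/(sqrt((-1)**2 + 1936)) = -1/(sqrt(1 + 1936)) = -1/(sqrt(1937)) = -sqrt(1937)/1937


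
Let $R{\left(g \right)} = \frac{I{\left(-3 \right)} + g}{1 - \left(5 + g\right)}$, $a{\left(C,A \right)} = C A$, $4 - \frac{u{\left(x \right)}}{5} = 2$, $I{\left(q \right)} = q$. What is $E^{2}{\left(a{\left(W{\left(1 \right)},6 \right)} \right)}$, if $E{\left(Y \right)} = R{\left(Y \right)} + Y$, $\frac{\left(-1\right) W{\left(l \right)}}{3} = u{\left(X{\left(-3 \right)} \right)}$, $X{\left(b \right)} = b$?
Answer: $\frac{1015250769}{30976} \approx 32775.0$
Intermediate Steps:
$u{\left(x \right)} = 10$ ($u{\left(x \right)} = 20 - 10 = 10$)
$W{\left(l \right)} = -30$ ($W{\left(l \right)} = \left(-3\right) 10 = -30$)
$a{\left(C,A \right)} = A C$
$R{\left(g \right)} = \frac{-3 + g}{-4 - g}$ ($R{\left(g \right)} = \frac{-3 + g}{1 - \left(5 + g\right)} = \frac{-3 + g}{-4 - g}$)
$E{\left(Y \right)} = Y + \frac{3 - Y}{4 + Y}$ ($E{\left(Y \right)} = \frac{3 - Y}{4 + Y} + Y = Y + \frac{3 - Y}{4 + Y}$)
$E^{2}{\left(a{\left(W{\left(1 \right)},6 \right)} \right)} = \left(\frac{3 - 6 \left(-30\right) + 6 \left(-30\right) \left(4 + 6 \left(-30\right)\right)}{4 + 6 \left(-30\right)}\right)^{2} = \left(\frac{3 - -180 - 180 \left(4 - 180\right)}{4 - 180}\right)^{2} = \left(\frac{3 + 180 - -31680}{-176}\right)^{2} = \left(- \frac{3 + 180 + 31680}{176}\right)^{2} = \left(\left(- \frac{1}{176}\right) 31863\right)^{2} = \left(- \frac{31863}{176}\right)^{2} = \frac{1015250769}{30976}$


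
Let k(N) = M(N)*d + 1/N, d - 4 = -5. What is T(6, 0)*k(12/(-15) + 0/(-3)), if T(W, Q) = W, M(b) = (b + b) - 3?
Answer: 201/10 ≈ 20.100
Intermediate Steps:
d = -1 (d = 4 - 5 = -1)
M(b) = -3 + 2*b (M(b) = 2*b - 3 = -3 + 2*b)
k(N) = 3 + 1/N - 2*N (k(N) = (-3 + 2*N)*(-1) + 1/N = (3 - 2*N) + 1/N = 3 + 1/N - 2*N)
T(6, 0)*k(12/(-15) + 0/(-3)) = 6*(3 + 1/(12/(-15) + 0/(-3)) - 2*(12/(-15) + 0/(-3))) = 6*(3 + 1/(12*(-1/15) + 0*(-⅓)) - 2*(12*(-1/15) + 0*(-⅓))) = 6*(3 + 1/(-⅘ + 0) - 2*(-⅘ + 0)) = 6*(3 + 1/(-⅘) - 2*(-⅘)) = 6*(3 - 5/4 + 8/5) = 6*(67/20) = 201/10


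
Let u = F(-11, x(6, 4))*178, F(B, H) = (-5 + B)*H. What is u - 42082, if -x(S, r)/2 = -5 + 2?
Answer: -59170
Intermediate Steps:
x(S, r) = 6 (x(S, r) = -2*(-5 + 2) = -2*(-3) = 6)
F(B, H) = H*(-5 + B)
u = -17088 (u = (6*(-5 - 11))*178 = (6*(-16))*178 = -96*178 = -17088)
u - 42082 = -17088 - 42082 = -59170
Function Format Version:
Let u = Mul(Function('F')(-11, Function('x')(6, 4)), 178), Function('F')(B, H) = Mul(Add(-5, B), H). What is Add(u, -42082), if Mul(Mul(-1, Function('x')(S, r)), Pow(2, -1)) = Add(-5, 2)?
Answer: -59170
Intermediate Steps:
Function('x')(S, r) = 6 (Function('x')(S, r) = Mul(-2, Add(-5, 2)) = Mul(-2, -3) = 6)
Function('F')(B, H) = Mul(H, Add(-5, B))
u = -17088 (u = Mul(Mul(6, Add(-5, -11)), 178) = Mul(Mul(6, -16), 178) = Mul(-96, 178) = -17088)
Add(u, -42082) = Add(-17088, -42082) = -59170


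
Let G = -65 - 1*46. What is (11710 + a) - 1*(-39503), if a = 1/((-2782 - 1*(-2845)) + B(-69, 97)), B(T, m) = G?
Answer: 2458223/48 ≈ 51213.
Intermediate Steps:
G = -111 (G = -65 - 46 = -111)
B(T, m) = -111
a = -1/48 (a = 1/((-2782 - 1*(-2845)) - 111) = 1/((-2782 + 2845) - 111) = 1/(63 - 111) = 1/(-48) = -1/48 ≈ -0.020833)
(11710 + a) - 1*(-39503) = (11710 - 1/48) - 1*(-39503) = 562079/48 + 39503 = 2458223/48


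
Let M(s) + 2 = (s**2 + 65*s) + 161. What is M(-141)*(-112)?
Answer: -1218000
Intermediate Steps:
M(s) = 159 + s**2 + 65*s (M(s) = -2 + ((s**2 + 65*s) + 161) = -2 + (161 + s**2 + 65*s) = 159 + s**2 + 65*s)
M(-141)*(-112) = (159 + (-141)**2 + 65*(-141))*(-112) = (159 + 19881 - 9165)*(-112) = 10875*(-112) = -1218000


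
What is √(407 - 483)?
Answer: 2*I*√19 ≈ 8.7178*I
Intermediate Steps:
√(407 - 483) = √(-76) = 2*I*√19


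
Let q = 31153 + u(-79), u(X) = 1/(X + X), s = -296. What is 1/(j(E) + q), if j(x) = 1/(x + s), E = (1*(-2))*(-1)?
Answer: 11613/361779676 ≈ 3.2100e-5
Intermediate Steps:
u(X) = 1/(2*X)
E = 2 (E = -2*(-1) = 2)
j(x) = 1/(-296 + x) (j(x) = 1/(x - 296) = 1/(-296 + x))
q = 4922173/158 (q = 31153 + (1/2)/(-79) = 31153 + (1/2)*(-1/79) = 31153 - 1/158 = 4922173/158 ≈ 31153.)
1/(j(E) + q) = 1/(1/(-296 + 2) + 4922173/158) = 1/(1/(-294) + 4922173/158) = 1/(-1/294 + 4922173/158) = 1/(361779676/11613) = 11613/361779676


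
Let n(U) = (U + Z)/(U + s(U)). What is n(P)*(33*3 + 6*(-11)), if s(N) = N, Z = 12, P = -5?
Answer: -231/10 ≈ -23.100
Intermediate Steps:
n(U) = (12 + U)/(2*U) (n(U) = (U + 12)/(U + U) = (12 + U)/((2*U)) = (12 + U)*(1/(2*U)) = (12 + U)/(2*U))
n(P)*(33*3 + 6*(-11)) = ((½)*(12 - 5)/(-5))*(33*3 + 6*(-11)) = ((½)*(-⅕)*7)*(99 - 66) = -7/10*33 = -231/10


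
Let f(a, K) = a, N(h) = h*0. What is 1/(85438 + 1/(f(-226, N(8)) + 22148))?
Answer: 21922/1872971837 ≈ 1.1704e-5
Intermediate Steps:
N(h) = 0
1/(85438 + 1/(f(-226, N(8)) + 22148)) = 1/(85438 + 1/(-226 + 22148)) = 1/(85438 + 1/21922) = 1/(1872971837/21922) = 21922/1872971837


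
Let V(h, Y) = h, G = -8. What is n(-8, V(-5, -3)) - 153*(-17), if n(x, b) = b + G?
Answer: 2588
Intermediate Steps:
n(x, b) = -8 + b (n(x, b) = b - 8 = -8 + b)
n(-8, V(-5, -3)) - 153*(-17) = (-8 - 5) - 153*(-17) = -13 + 2601 = 2588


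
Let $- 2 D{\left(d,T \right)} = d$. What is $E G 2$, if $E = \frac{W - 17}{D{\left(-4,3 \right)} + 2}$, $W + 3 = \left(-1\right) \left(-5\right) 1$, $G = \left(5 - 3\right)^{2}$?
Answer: $-30$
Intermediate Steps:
$G = 4$ ($G = 2^{2} = 4$)
$W = 2$ ($W = -3 + \left(-1\right) \left(-5\right) 1 = -3 + 5 \cdot 1 = -3 + 5 = 2$)
$D{\left(d,T \right)} = - \frac{d}{2}$
$E = - \frac{15}{4}$ ($E = \frac{2 - 17}{\left(- \frac{1}{2}\right) \left(-4\right) + 2} = - \frac{15}{2 + 2} = - \frac{15}{4} \approx -3.75$)
$E G 2 = \left(- \frac{15}{4}\right) 4 \cdot 2 = \left(-15\right) 2 = -30$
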